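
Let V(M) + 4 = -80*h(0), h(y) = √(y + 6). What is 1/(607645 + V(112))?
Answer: 202547/123075848827 + 80*√6/369227546481 ≈ 1.6462e-6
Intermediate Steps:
h(y) = √(6 + y)
V(M) = -4 - 80*√6 (V(M) = -4 - 80*√(6 + 0) = -4 - 80*√6)
1/(607645 + V(112)) = 1/(607645 + (-4 - 80*√6)) = 1/(607641 - 80*√6)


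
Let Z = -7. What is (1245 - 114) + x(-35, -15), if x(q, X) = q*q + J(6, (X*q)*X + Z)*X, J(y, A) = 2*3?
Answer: 2266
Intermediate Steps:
J(y, A) = 6
x(q, X) = q**2 + 6*X (x(q, X) = q*q + 6*X = q**2 + 6*X)
(1245 - 114) + x(-35, -15) = (1245 - 114) + ((-35)**2 + 6*(-15)) = 1131 + (1225 - 90) = 1131 + 1135 = 2266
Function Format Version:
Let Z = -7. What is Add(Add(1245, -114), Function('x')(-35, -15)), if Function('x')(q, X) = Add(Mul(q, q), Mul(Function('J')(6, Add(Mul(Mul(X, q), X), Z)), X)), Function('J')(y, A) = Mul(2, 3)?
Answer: 2266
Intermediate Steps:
Function('J')(y, A) = 6
Function('x')(q, X) = Add(Pow(q, 2), Mul(6, X)) (Function('x')(q, X) = Add(Mul(q, q), Mul(6, X)) = Add(Pow(q, 2), Mul(6, X)))
Add(Add(1245, -114), Function('x')(-35, -15)) = Add(Add(1245, -114), Add(Pow(-35, 2), Mul(6, -15))) = Add(1131, Add(1225, -90)) = Add(1131, 1135) = 2266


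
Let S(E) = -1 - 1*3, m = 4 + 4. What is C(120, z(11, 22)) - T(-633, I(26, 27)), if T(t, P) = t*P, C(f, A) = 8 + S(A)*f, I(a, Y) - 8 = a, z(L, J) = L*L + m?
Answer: 21050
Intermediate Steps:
m = 8
z(L, J) = 8 + L² (z(L, J) = L*L + 8 = L² + 8 = 8 + L²)
I(a, Y) = 8 + a
S(E) = -4 (S(E) = -1 - 3 = -4)
C(f, A) = 8 - 4*f
T(t, P) = P*t
C(120, z(11, 22)) - T(-633, I(26, 27)) = (8 - 4*120) - (8 + 26)*(-633) = (8 - 480) - 34*(-633) = -472 - 1*(-21522) = -472 + 21522 = 21050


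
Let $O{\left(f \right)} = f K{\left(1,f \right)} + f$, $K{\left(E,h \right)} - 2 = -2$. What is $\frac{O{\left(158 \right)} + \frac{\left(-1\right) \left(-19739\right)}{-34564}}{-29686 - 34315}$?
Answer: $- \frac{777339}{316018652} \approx -0.0024598$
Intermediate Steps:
$K{\left(E,h \right)} = 0$ ($K{\left(E,h \right)} = 2 - 2 = 0$)
$O{\left(f \right)} = f$ ($O{\left(f \right)} = f 0 + f = 0 + f = f$)
$\frac{O{\left(158 \right)} + \frac{\left(-1\right) \left(-19739\right)}{-34564}}{-29686 - 34315} = \frac{158 + \frac{\left(-1\right) \left(-19739\right)}{-34564}}{-29686 - 34315} = \frac{158 + 19739 \left(- \frac{1}{34564}\right)}{-64001} = \left(158 - \frac{19739}{34564}\right) \left(- \frac{1}{64001}\right) = \frac{5441373}{34564} \left(- \frac{1}{64001}\right) = - \frac{777339}{316018652}$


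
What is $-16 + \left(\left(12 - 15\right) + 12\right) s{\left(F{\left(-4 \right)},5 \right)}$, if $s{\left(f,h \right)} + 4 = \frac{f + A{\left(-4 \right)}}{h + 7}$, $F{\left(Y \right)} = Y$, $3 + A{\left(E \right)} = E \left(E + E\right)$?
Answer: $- \frac{133}{4} \approx -33.25$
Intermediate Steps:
$A{\left(E \right)} = -3 + 2 E^{2}$ ($A{\left(E \right)} = -3 + E \left(E + E\right) = -3 + E 2 E = -3 + 2 E^{2}$)
$s{\left(f,h \right)} = -4 + \frac{29 + f}{7 + h}$ ($s{\left(f,h \right)} = -4 + \frac{f - \left(3 - 2 \left(-4\right)^{2}\right)}{h + 7} = -4 + \frac{f + \left(-3 + 2 \cdot 16\right)}{7 + h} = -4 + \frac{f + \left(-3 + 32\right)}{7 + h} = -4 + \frac{f + 29}{7 + h} = -4 + \frac{29 + f}{7 + h}$)
$-16 + \left(\left(12 - 15\right) + 12\right) s{\left(F{\left(-4 \right)},5 \right)} = -16 + \left(\left(12 - 15\right) + 12\right) \frac{1 - 4 - 20}{7 + 5} = -16 + \left(-3 + 12\right) \frac{1 - 4 - 20}{12} = -16 + 9 \cdot \frac{1}{12} \left(-23\right) = -16 + 9 \left(- \frac{23}{12}\right) = -16 - \frac{69}{4} = - \frac{133}{4}$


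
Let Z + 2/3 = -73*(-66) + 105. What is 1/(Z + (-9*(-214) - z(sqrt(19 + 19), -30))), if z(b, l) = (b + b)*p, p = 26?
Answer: 61635/421172257 + 468*sqrt(38)/421172257 ≈ 0.00015319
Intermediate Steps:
Z = 14767/3 (Z = -2/3 + (-73*(-66) + 105) = -2/3 + (4818 + 105) = -2/3 + 4923 = 14767/3 ≈ 4922.3)
z(b, l) = 52*b (z(b, l) = (b + b)*26 = (2*b)*26 = 52*b)
1/(Z + (-9*(-214) - z(sqrt(19 + 19), -30))) = 1/(14767/3 + (-9*(-214) - 52*sqrt(19 + 19))) = 1/(14767/3 + (1926 - 52*sqrt(38))) = 1/(20545/3 - 52*sqrt(38))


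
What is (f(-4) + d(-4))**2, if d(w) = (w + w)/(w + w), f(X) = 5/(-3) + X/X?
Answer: 1/9 ≈ 0.11111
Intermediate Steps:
f(X) = -2/3 (f(X) = 5*(-1/3) + 1 = -5/3 + 1 = -2/3)
d(w) = 1 (d(w) = (2*w)/((2*w)) = (2*w)*(1/(2*w)) = 1)
(f(-4) + d(-4))**2 = (-2/3 + 1)**2 = (1/3)**2 = 1/9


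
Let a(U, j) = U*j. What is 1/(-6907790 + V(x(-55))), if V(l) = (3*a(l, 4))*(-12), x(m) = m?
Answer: -1/6899870 ≈ -1.4493e-7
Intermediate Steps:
V(l) = -144*l (V(l) = (3*(l*4))*(-12) = (3*(4*l))*(-12) = (12*l)*(-12) = -144*l)
1/(-6907790 + V(x(-55))) = 1/(-6907790 - 144*(-55)) = 1/(-6907790 + 7920) = 1/(-6899870) = -1/6899870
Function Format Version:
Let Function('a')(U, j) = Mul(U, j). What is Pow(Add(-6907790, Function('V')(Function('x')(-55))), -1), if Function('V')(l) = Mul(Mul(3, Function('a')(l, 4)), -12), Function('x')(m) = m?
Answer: Rational(-1, 6899870) ≈ -1.4493e-7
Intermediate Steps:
Function('V')(l) = Mul(-144, l) (Function('V')(l) = Mul(Mul(3, Mul(l, 4)), -12) = Mul(Mul(3, Mul(4, l)), -12) = Mul(Mul(12, l), -12) = Mul(-144, l))
Pow(Add(-6907790, Function('V')(Function('x')(-55))), -1) = Pow(Add(-6907790, Mul(-144, -55)), -1) = Pow(Add(-6907790, 7920), -1) = Pow(-6899870, -1) = Rational(-1, 6899870)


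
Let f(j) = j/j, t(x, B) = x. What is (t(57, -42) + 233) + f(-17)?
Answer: 291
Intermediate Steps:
f(j) = 1
(t(57, -42) + 233) + f(-17) = (57 + 233) + 1 = 290 + 1 = 291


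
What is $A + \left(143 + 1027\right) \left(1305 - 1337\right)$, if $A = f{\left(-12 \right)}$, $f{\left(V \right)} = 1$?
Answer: $-37439$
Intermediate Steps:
$A = 1$
$A + \left(143 + 1027\right) \left(1305 - 1337\right) = 1 + \left(143 + 1027\right) \left(1305 - 1337\right) = 1 + 1170 \left(-32\right) = 1 - 37440 = -37439$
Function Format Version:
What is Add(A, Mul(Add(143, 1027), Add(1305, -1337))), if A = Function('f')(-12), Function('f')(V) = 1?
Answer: -37439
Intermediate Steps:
A = 1
Add(A, Mul(Add(143, 1027), Add(1305, -1337))) = Add(1, Mul(Add(143, 1027), Add(1305, -1337))) = Add(1, Mul(1170, -32)) = Add(1, -37440) = -37439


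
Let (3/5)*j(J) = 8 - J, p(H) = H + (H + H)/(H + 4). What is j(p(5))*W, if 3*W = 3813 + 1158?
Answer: 140845/27 ≈ 5216.5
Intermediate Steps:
p(H) = H + 2*H/(4 + H) (p(H) = H + (2*H)/(4 + H) = H + 2*H/(4 + H))
j(J) = 40/3 - 5*J/3 (j(J) = 5*(8 - J)/3 = 40/3 - 5*J/3)
W = 1657 (W = (3813 + 1158)/3 = (⅓)*4971 = 1657)
j(p(5))*W = (40/3 - 25*(6 + 5)/(3*(4 + 5)))*1657 = (40/3 - 25*11/(3*9))*1657 = (40/3 - 5/3*55/9)*1657 = (40/3 - 275/27)*1657 = (85/27)*1657 = 140845/27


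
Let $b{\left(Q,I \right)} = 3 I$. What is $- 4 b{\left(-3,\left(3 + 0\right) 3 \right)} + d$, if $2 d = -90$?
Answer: $-153$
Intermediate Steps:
$d = -45$ ($d = \frac{1}{2} \left(-90\right) = -45$)
$- 4 b{\left(-3,\left(3 + 0\right) 3 \right)} + d = - 4 \cdot 3 \left(3 + 0\right) 3 - 45 = - 4 \cdot 3 \cdot 3 \cdot 3 - 45 = - 4 \cdot 3 \cdot 9 - 45 = \left(-4\right) 27 - 45 = -108 - 45 = -153$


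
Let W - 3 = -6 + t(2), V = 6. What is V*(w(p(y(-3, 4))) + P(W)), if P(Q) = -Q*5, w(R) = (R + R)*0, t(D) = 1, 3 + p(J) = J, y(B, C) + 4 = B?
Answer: 60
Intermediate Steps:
y(B, C) = -4 + B
p(J) = -3 + J
W = -2 (W = 3 + (-6 + 1) = 3 - 5 = -2)
w(R) = 0 (w(R) = (2*R)*0 = 0)
P(Q) = -5*Q
V*(w(p(y(-3, 4))) + P(W)) = 6*(0 - 5*(-2)) = 6*(0 + 10) = 6*10 = 60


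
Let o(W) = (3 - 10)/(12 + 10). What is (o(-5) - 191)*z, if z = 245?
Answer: -1031205/22 ≈ -46873.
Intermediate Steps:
o(W) = -7/22
(o(-5) - 191)*z = (-7/22 - 191)*245 = -4209/22*245 = -1031205/22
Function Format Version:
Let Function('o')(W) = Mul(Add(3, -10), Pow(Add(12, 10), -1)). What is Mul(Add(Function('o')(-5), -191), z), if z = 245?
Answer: Rational(-1031205, 22) ≈ -46873.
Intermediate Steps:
Function('o')(W) = Rational(-7, 22) (Function('o')(W) = Mul(-7, Pow(22, -1)) = Mul(-7, Rational(1, 22)) = Rational(-7, 22))
Mul(Add(Function('o')(-5), -191), z) = Mul(Add(Rational(-7, 22), -191), 245) = Mul(Rational(-4209, 22), 245) = Rational(-1031205, 22)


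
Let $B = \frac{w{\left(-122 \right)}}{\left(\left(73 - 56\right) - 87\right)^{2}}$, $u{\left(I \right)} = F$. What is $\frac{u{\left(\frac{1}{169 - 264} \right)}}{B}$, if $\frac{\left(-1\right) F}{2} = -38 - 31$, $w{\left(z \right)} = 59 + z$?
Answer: $- \frac{32200}{3} \approx -10733.0$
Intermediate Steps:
$F = 138$ ($F = - 2 \left(-38 - 31\right) = \left(-2\right) \left(-69\right) = 138$)
$u{\left(I \right)} = 138$
$B = - \frac{9}{700}$ ($B = \frac{59 - 122}{\left(\left(73 - 56\right) - 87\right)^{2}} = - \frac{63}{\left(\left(73 - 56\right) - 87\right)^{2}} = - \frac{63}{\left(17 - 87\right)^{2}} = - \frac{63}{\left(-70\right)^{2}} = - \frac{63}{4900} = \left(-63\right) \frac{1}{4900} = - \frac{9}{700} \approx -0.012857$)
$\frac{u{\left(\frac{1}{169 - 264} \right)}}{B} = \frac{138}{- \frac{9}{700}} = 138 \left(- \frac{700}{9}\right) = - \frac{32200}{3}$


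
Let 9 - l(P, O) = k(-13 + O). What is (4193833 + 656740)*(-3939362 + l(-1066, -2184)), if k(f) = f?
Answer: -19097462590388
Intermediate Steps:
l(P, O) = 22 - O (l(P, O) = 9 - (-13 + O) = 9 + (13 - O) = 22 - O)
(4193833 + 656740)*(-3939362 + l(-1066, -2184)) = (4193833 + 656740)*(-3939362 + (22 - 1*(-2184))) = 4850573*(-3939362 + (22 + 2184)) = 4850573*(-3939362 + 2206) = 4850573*(-3937156) = -19097462590388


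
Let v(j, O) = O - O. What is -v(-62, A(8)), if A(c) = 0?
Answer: 0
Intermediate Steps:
v(j, O) = 0
-v(-62, A(8)) = -1*0 = 0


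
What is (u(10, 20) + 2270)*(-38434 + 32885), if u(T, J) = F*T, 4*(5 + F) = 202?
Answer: -15121025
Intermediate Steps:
F = 91/2 (F = -5 + (1/4)*202 = -5 + 101/2 = 91/2 ≈ 45.500)
u(T, J) = 91*T/2
(u(10, 20) + 2270)*(-38434 + 32885) = ((91/2)*10 + 2270)*(-38434 + 32885) = (455 + 2270)*(-5549) = 2725*(-5549) = -15121025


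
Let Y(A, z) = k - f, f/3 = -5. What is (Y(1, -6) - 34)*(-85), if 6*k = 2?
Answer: 4760/3 ≈ 1586.7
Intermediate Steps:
f = -15 (f = 3*(-5) = -15)
k = ⅓ (k = (⅙)*2 = ⅓ ≈ 0.33333)
Y(A, z) = 46/3 (Y(A, z) = ⅓ - 1*(-15) = ⅓ + 15 = 46/3)
(Y(1, -6) - 34)*(-85) = (46/3 - 34)*(-85) = -56/3*(-85) = 4760/3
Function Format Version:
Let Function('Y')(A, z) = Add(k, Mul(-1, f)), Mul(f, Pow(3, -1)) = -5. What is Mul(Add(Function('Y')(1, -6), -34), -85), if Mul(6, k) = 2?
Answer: Rational(4760, 3) ≈ 1586.7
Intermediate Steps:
f = -15 (f = Mul(3, -5) = -15)
k = Rational(1, 3) (k = Mul(Rational(1, 6), 2) = Rational(1, 3) ≈ 0.33333)
Function('Y')(A, z) = Rational(46, 3) (Function('Y')(A, z) = Add(Rational(1, 3), Mul(-1, -15)) = Add(Rational(1, 3), 15) = Rational(46, 3))
Mul(Add(Function('Y')(1, -6), -34), -85) = Mul(Add(Rational(46, 3), -34), -85) = Mul(Rational(-56, 3), -85) = Rational(4760, 3)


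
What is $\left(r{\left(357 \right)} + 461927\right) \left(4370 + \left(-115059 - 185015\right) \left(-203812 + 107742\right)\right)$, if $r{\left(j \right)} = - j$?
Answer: $13306192371273500$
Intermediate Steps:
$\left(r{\left(357 \right)} + 461927\right) \left(4370 + \left(-115059 - 185015\right) \left(-203812 + 107742\right)\right) = \left(\left(-1\right) 357 + 461927\right) \left(4370 + \left(-115059 - 185015\right) \left(-203812 + 107742\right)\right) = \left(-357 + 461927\right) \left(4370 - -28828109180\right) = 461570 \left(4370 + 28828109180\right) = 461570 \cdot 28828113550 = 13306192371273500$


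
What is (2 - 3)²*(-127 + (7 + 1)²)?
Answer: -63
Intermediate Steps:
(2 - 3)²*(-127 + (7 + 1)²) = (-1)²*(-127 + 8²) = 1*(-127 + 64) = 1*(-63) = -63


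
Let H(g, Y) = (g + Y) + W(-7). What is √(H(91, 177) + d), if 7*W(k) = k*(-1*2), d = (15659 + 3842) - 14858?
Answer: 17*√17 ≈ 70.093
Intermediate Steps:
d = 4643 (d = 19501 - 14858 = 4643)
W(k) = -2*k/7 (W(k) = (k*(-1*2))/7 = (k*(-2))/7 = (-2*k)/7 = -2*k/7)
H(g, Y) = 2 + Y + g (H(g, Y) = (g + Y) - 2/7*(-7) = (Y + g) + 2 = 2 + Y + g)
√(H(91, 177) + d) = √((2 + 177 + 91) + 4643) = √(270 + 4643) = √4913 = 17*√17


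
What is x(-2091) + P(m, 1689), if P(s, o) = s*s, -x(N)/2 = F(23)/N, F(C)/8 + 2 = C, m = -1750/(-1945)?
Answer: 102330452/105470737 ≈ 0.97023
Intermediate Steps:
m = 350/389 (m = -1750*(-1/1945) = 350/389 ≈ 0.89974)
F(C) = -16 + 8*C
x(N) = -336/N (x(N) = -2*(-16 + 8*23)/N = -2*(-16 + 184)/N = -336/N)
P(s, o) = s²
x(-2091) + P(m, 1689) = -336/(-2091) + (350/389)² = -336*(-1/2091) + 122500/151321 = 112/697 + 122500/151321 = 102330452/105470737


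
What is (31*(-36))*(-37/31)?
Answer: 1332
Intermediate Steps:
(31*(-36))*(-37/31) = -(-41292)/31 = -1116*(-37/31) = 1332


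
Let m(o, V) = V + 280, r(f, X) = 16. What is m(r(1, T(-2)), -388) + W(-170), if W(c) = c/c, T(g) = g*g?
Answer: -107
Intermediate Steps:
T(g) = g**2
m(o, V) = 280 + V
W(c) = 1
m(r(1, T(-2)), -388) + W(-170) = (280 - 388) + 1 = -108 + 1 = -107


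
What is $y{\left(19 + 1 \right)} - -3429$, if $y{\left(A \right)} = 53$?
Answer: $3482$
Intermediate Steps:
$y{\left(19 + 1 \right)} - -3429 = 53 - -3429 = 53 + 3429 = 3482$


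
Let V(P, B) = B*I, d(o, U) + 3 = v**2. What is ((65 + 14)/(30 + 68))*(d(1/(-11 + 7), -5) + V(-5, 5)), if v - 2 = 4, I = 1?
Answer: 1501/49 ≈ 30.633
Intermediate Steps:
v = 6 (v = 2 + 4 = 6)
d(o, U) = 33 (d(o, U) = -3 + 6**2 = -3 + 36 = 33)
V(P, B) = B (V(P, B) = B*1 = B)
((65 + 14)/(30 + 68))*(d(1/(-11 + 7), -5) + V(-5, 5)) = ((65 + 14)/(30 + 68))*(33 + 5) = (79/98)*38 = 1501/49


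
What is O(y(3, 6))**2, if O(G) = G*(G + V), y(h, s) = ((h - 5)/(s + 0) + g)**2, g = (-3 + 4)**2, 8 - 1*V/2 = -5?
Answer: 906304/6561 ≈ 138.14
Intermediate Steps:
V = 26 (V = 16 - 2*(-5) = 16 + 10 = 26)
g = 1 (g = 1**2 = 1)
y(h, s) = (1 + (-5 + h)/s)**2 (y(h, s) = ((h - 5)/(s + 0) + 1)**2 = ((-5 + h)/s + 1)**2 = (1 + (-5 + h)/s)**2)
O(G) = G*(26 + G) (O(G) = G*(G + 26) = G*(26 + G))
O(y(3, 6))**2 = (((-5 + 3 + 6)**2/6**2)*(26 + (-5 + 3 + 6)**2/6**2))**2 = (((1/36)*4**2)*(26 + (1/36)*4**2))**2 = (((1/36)*16)*(26 + (1/36)*16))**2 = (4*(26 + 4/9)/9)**2 = ((4/9)*(238/9))**2 = (952/81)**2 = 906304/6561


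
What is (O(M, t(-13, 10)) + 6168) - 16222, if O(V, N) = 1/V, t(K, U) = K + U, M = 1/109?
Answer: -9945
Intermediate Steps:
M = 1/109 ≈ 0.0091743
(O(M, t(-13, 10)) + 6168) - 16222 = (1/(1/109) + 6168) - 16222 = (109 + 6168) - 16222 = 6277 - 16222 = -9945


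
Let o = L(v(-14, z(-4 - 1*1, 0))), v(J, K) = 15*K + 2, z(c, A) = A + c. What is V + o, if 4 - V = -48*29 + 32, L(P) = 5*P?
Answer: 999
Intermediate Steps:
v(J, K) = 2 + 15*K
o = -365 (o = 5*(2 + 15*(0 + (-4 - 1*1))) = 5*(2 + 15*(0 + (-4 - 1))) = 5*(2 + 15*(0 - 5)) = 5*(2 + 15*(-5)) = 5*(2 - 75) = 5*(-73) = -365)
V = 1364 (V = 4 - (-48*29 + 32) = 4 - (-1392 + 32) = 4 - 1*(-1360) = 4 + 1360 = 1364)
V + o = 1364 - 365 = 999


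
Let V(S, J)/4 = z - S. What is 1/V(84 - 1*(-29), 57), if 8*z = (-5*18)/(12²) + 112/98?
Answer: -112/50595 ≈ -0.0022137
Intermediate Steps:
z = 29/448 (z = ((-5*18)/(12²) + 112/98)/8 = (-90/144 + 112*(1/98))/8 = (-90*1/144 + 8/7)/8 = (-5/8 + 8/7)/8 = (⅛)*(29/56) = 29/448 ≈ 0.064732)
V(S, J) = 29/112 - 4*S (V(S, J) = 4*(29/448 - S) = 29/112 - 4*S)
1/V(84 - 1*(-29), 57) = 1/(29/112 - 4*(84 - 1*(-29))) = 1/(29/112 - 4*(84 + 29)) = 1/(29/112 - 4*113) = 1/(29/112 - 452) = 1/(-50595/112) = -112/50595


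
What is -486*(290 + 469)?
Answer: -368874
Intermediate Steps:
-486*(290 + 469) = -486*759 = -368874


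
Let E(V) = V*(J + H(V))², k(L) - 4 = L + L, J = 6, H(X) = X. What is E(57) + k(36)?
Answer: 226309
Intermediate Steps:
k(L) = 4 + 2*L (k(L) = 4 + (L + L) = 4 + 2*L)
E(V) = V*(6 + V)²
E(57) + k(36) = 57*(6 + 57)² + (4 + 2*36) = 57*63² + (4 + 72) = 57*3969 + 76 = 226233 + 76 = 226309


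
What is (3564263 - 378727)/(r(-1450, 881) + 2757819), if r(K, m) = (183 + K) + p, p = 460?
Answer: 796384/689253 ≈ 1.1554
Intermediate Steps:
r(K, m) = 643 + K (r(K, m) = (183 + K) + 460 = 643 + K)
(3564263 - 378727)/(r(-1450, 881) + 2757819) = (3564263 - 378727)/((643 - 1450) + 2757819) = 3185536/(-807 + 2757819) = 3185536/2757012 = 3185536*(1/2757012) = 796384/689253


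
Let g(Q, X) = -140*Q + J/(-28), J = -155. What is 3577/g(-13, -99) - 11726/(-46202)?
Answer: 201030077/90831355 ≈ 2.2132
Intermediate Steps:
g(Q, X) = 155/28 - 140*Q (g(Q, X) = -140*Q - 155/(-28) = -140*Q - 155*(-1/28) = -140*Q + 155/28 = 155/28 - 140*Q)
3577/g(-13, -99) - 11726/(-46202) = 3577/(155/28 - 140*(-13)) - 11726/(-46202) = 3577/(155/28 + 1820) - 11726*(-1/46202) = 3577/(51115/28) + 451/1777 = 3577*(28/51115) + 451/1777 = 100156/51115 + 451/1777 = 201030077/90831355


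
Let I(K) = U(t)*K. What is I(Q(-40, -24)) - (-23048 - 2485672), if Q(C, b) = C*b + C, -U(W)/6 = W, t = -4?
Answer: 2530800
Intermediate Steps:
U(W) = -6*W
Q(C, b) = C + C*b
I(K) = 24*K (I(K) = (-6*(-4))*K = 24*K)
I(Q(-40, -24)) - (-23048 - 2485672) = 24*(-40*(1 - 24)) - (-23048 - 2485672) = 24*(-40*(-23)) - 1*(-2508720) = 24*920 + 2508720 = 22080 + 2508720 = 2530800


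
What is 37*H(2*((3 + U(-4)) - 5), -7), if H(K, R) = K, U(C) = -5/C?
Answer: -111/2 ≈ -55.500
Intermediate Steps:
37*H(2*((3 + U(-4)) - 5), -7) = 37*(2*((3 - 5/(-4)) - 5)) = 37*(2*((3 - 5*(-¼)) - 5)) = 37*(2*((3 + 5/4) - 5)) = 37*(2*(17/4 - 5)) = 37*(2*(-¾)) = 37*(-3/2) = -111/2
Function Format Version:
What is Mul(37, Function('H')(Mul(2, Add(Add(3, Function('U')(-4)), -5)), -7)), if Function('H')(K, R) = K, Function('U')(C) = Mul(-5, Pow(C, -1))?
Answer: Rational(-111, 2) ≈ -55.500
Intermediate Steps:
Mul(37, Function('H')(Mul(2, Add(Add(3, Function('U')(-4)), -5)), -7)) = Mul(37, Mul(2, Add(Add(3, Mul(-5, Pow(-4, -1))), -5))) = Mul(37, Mul(2, Add(Add(3, Mul(-5, Rational(-1, 4))), -5))) = Mul(37, Mul(2, Add(Add(3, Rational(5, 4)), -5))) = Mul(37, Mul(2, Add(Rational(17, 4), -5))) = Mul(37, Mul(2, Rational(-3, 4))) = Mul(37, Rational(-3, 2)) = Rational(-111, 2)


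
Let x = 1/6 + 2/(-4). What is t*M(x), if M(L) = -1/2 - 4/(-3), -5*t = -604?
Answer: 302/3 ≈ 100.67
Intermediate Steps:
t = 604/5 (t = -1/5*(-604) = 604/5 ≈ 120.80)
x = -1/3 (x = 1*(1/6) + 2*(-1/4) = 1/6 - 1/2 = -1/3 ≈ -0.33333)
M(L) = 5/6 (M(L) = -1*1/2 - 4*(-1/3) = -1/2 + 4/3 = 5/6)
t*M(x) = (604/5)*(5/6) = 302/3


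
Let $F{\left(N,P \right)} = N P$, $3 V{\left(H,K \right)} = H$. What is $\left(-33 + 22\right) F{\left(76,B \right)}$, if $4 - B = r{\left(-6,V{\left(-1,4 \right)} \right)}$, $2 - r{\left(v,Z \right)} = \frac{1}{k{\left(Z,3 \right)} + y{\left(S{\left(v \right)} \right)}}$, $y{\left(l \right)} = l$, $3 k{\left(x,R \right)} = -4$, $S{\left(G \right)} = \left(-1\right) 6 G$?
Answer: $- \frac{44099}{26} \approx -1696.1$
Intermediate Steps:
$S{\left(G \right)} = - 6 G$
$k{\left(x,R \right)} = - \frac{4}{3}$ ($k{\left(x,R \right)} = \frac{1}{3} \left(-4\right) = - \frac{4}{3}$)
$V{\left(H,K \right)} = \frac{H}{3}$
$r{\left(v,Z \right)} = 2 - \frac{1}{- \frac{4}{3} - 6 v}$
$B = \frac{211}{104}$ ($B = 4 - \frac{11 + 36 \left(-6\right)}{2 \left(2 + 9 \left(-6\right)\right)} = 4 - \frac{11 - 216}{2 \left(2 - 54\right)} = 4 - \frac{1}{2} \frac{1}{-52} \left(-205\right) = 4 - \frac{1}{2} \left(- \frac{1}{52}\right) \left(-205\right) = 4 - \frac{205}{104} = \frac{211}{104} \approx 2.0288$)
$\left(-33 + 22\right) F{\left(76,B \right)} = \left(-33 + 22\right) 76 \cdot \frac{211}{104} = \left(-11\right) \frac{4009}{26} = - \frac{44099}{26}$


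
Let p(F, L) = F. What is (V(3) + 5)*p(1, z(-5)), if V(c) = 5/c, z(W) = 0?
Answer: 20/3 ≈ 6.6667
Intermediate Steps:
(V(3) + 5)*p(1, z(-5)) = (5/3 + 5)*1 = (20/3)*1 = 20/3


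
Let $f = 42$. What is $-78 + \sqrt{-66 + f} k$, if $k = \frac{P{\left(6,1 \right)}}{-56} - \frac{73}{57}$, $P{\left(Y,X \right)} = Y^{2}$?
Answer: $-78 - \frac{1535 i \sqrt{6}}{399} \approx -78.0 - 9.4235 i$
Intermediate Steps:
$k = - \frac{1535}{798}$ ($k = \frac{6^{2}}{-56} - \frac{73}{57} = 36 \left(- \frac{1}{56}\right) - \frac{73}{57} = - \frac{9}{14} - \frac{73}{57} = - \frac{1535}{798} \approx -1.9236$)
$-78 + \sqrt{-66 + f} k = -78 + \sqrt{-66 + 42} \left(- \frac{1535}{798}\right) = -78 + \sqrt{-24} \left(- \frac{1535}{798}\right) = -78 + 2 i \sqrt{6} \left(- \frac{1535}{798}\right) = -78 - \frac{1535 i \sqrt{6}}{399}$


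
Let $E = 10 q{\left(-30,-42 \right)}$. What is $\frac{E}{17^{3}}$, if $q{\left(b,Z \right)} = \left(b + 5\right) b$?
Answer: $\frac{7500}{4913} \approx 1.5266$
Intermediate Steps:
$q{\left(b,Z \right)} = b \left(5 + b\right)$ ($q{\left(b,Z \right)} = \left(5 + b\right) b = b \left(5 + b\right)$)
$E = 7500$ ($E = 10 \left(- 30 \left(5 - 30\right)\right) = 10 \left(\left(-30\right) \left(-25\right)\right) = 10 \cdot 750 = 7500$)
$\frac{E}{17^{3}} = \frac{7500}{17^{3}} = \frac{7500}{4913}$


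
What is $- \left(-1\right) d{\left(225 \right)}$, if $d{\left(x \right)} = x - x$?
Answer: $0$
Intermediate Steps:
$d{\left(x \right)} = 0$
$- \left(-1\right) d{\left(225 \right)} = - \left(-1\right) 0 = \left(-1\right) 0 = 0$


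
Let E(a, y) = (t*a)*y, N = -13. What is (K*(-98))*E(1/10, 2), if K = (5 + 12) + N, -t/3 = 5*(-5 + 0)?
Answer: -5880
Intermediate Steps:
t = 75 (t = -15*(-5 + 0) = -15*(-5) = -3*(-25) = 75)
K = 4 (K = (5 + 12) - 13 = 17 - 13 = 4)
E(a, y) = 75*a*y (E(a, y) = (75*a)*y = 75*a*y)
(K*(-98))*E(1/10, 2) = (4*(-98))*(75*2/10) = -29400*2/10 = -392*15 = -5880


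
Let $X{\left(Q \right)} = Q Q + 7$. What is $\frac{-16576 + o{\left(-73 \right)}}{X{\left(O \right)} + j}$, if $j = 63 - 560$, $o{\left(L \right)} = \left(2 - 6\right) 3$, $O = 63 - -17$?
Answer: $- \frac{8294}{2955} \approx -2.8068$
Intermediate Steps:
$O = 80$ ($O = 63 + 17 = 80$)
$o{\left(L \right)} = -12$ ($o{\left(L \right)} = \left(-4\right) 3 = -12$)
$X{\left(Q \right)} = 7 + Q^{2}$ ($X{\left(Q \right)} = Q^{2} + 7 = 7 + Q^{2}$)
$j = -497$ ($j = 63 - 560 = -497$)
$\frac{-16576 + o{\left(-73 \right)}}{X{\left(O \right)} + j} = \frac{-16576 - 12}{\left(7 + 80^{2}\right) - 497} = - \frac{16588}{\left(7 + 6400\right) - 497} = - \frac{16588}{6407 - 497} = - \frac{16588}{5910} = \left(-16588\right) \frac{1}{5910} = - \frac{8294}{2955}$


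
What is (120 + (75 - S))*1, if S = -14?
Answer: 209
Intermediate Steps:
(120 + (75 - S))*1 = (120 + (75 - 1*(-14)))*1 = (120 + (75 + 14))*1 = (120 + 89)*1 = 209*1 = 209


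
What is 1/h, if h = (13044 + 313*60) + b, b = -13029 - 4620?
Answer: 1/14175 ≈ 7.0547e-5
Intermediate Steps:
b = -17649
h = 14175 (h = (13044 + 313*60) - 17649 = (13044 + 18780) - 17649 = 31824 - 17649 = 14175)
1/h = 1/14175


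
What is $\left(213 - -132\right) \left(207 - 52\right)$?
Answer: $53475$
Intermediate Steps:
$\left(213 - -132\right) \left(207 - 52\right) = \left(213 + 132\right) 155 = 345 \cdot 155 = 53475$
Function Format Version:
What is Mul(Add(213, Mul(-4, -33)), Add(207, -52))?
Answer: 53475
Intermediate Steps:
Mul(Add(213, Mul(-4, -33)), Add(207, -52)) = Mul(Add(213, 132), 155) = Mul(345, 155) = 53475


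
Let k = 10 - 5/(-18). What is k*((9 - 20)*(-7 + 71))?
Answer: -65120/9 ≈ -7235.6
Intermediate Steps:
k = 185/18 (k = 10 - 5*(-1/18) = 10 + 5/18 = 185/18 ≈ 10.278)
k*((9 - 20)*(-7 + 71)) = 185*((9 - 20)*(-7 + 71))/18 = 185*(-11*64)/18 = (185/18)*(-704) = -65120/9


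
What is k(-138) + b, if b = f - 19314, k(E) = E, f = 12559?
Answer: -6893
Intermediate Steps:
b = -6755 (b = 12559 - 19314 = -6755)
k(-138) + b = -138 - 6755 = -6893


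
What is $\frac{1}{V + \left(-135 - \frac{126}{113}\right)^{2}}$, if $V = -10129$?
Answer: $\frac{12769}{107237960} \approx 0.00011907$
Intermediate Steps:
$\frac{1}{V + \left(-135 - \frac{126}{113}\right)^{2}} = \frac{1}{-10129 + \left(-135 - \frac{126}{113}\right)^{2}} = \frac{1}{-10129 + \left(- \frac{15381}{113}\right)^{2}} = \frac{1}{-10129 + \frac{236575161}{12769}} = \frac{1}{\frac{107237960}{12769}} = \frac{12769}{107237960}$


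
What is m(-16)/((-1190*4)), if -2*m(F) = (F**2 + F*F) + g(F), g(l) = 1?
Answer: 513/9520 ≈ 0.053887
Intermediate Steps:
m(F) = -1/2 - F**2 (m(F) = -((F**2 + F*F) + 1)/2 = -((F**2 + F**2) + 1)/2 = -(2*F**2 + 1)/2 = -(1 + 2*F**2)/2 = -1/2 - F**2)
m(-16)/((-1190*4)) = (-1/2 - 1*(-16)**2)/((-1190*4)) = (-1/2 - 1*256)/(-4760) = (-1/2 - 256)*(-1/4760) = -513/2*(-1/4760) = 513/9520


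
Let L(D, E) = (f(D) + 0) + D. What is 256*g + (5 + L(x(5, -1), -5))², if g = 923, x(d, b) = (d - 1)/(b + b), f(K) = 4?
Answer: 236337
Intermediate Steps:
x(d, b) = (-1 + d)/(2*b) (x(d, b) = (-1 + d)/((2*b)) = (-1 + d)*(1/(2*b)) = (-1 + d)/(2*b))
L(D, E) = 4 + D (L(D, E) = (4 + 0) + D = 4 + D)
256*g + (5 + L(x(5, -1), -5))² = 256*923 + (5 + (4 + (½)*(-1 + 5)/(-1)))² = 236288 + (5 + (4 + (½)*(-1)*4))² = 236288 + (5 + (4 - 2))² = 236288 + (5 + 2)² = 236288 + 7² = 236288 + 49 = 236337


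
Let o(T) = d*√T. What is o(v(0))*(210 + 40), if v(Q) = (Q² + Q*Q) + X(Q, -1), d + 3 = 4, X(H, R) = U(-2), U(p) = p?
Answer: 250*I*√2 ≈ 353.55*I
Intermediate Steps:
X(H, R) = -2
d = 1 (d = -3 + 4 = 1)
v(Q) = -2 + 2*Q² (v(Q) = (Q² + Q*Q) - 2 = (Q² + Q²) - 2 = 2*Q² - 2 = -2 + 2*Q²)
o(T) = √T (o(T) = 1*√T = √T)
o(v(0))*(210 + 40) = √(-2 + 2*0²)*(210 + 40) = √(-2 + 2*0)*250 = √(-2 + 0)*250 = √(-2)*250 = (I*√2)*250 = 250*I*√2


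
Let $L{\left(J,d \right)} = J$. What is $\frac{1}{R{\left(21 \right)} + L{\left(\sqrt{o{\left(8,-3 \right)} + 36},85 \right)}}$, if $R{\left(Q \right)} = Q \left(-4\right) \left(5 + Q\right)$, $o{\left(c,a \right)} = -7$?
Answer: $- \frac{2184}{4769827} - \frac{\sqrt{29}}{4769827} \approx -0.00045901$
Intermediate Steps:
$R{\left(Q \right)} = - 4 Q \left(5 + Q\right)$
$\frac{1}{R{\left(21 \right)} + L{\left(\sqrt{o{\left(8,-3 \right)} + 36},85 \right)}} = \frac{1}{\left(-4\right) 21 \left(5 + 21\right) + \sqrt{-7 + 36}} = \frac{1}{\left(-4\right) 21 \cdot 26 + \sqrt{29}} = \frac{1}{-2184 + \sqrt{29}}$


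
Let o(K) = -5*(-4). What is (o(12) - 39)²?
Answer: 361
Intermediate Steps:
o(K) = 20
(o(12) - 39)² = (20 - 39)² = (-19)² = 361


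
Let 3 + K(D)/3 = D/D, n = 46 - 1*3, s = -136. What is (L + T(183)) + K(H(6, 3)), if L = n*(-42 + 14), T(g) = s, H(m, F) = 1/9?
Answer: -1346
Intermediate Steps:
H(m, F) = ⅑
T(g) = -136
n = 43 (n = 46 - 3 = 43)
K(D) = -6 (K(D) = -9 + 3*(D/D) = -9 + 3*1 = -9 + 3 = -6)
L = -1204 (L = 43*(-42 + 14) = 43*(-28) = -1204)
(L + T(183)) + K(H(6, 3)) = (-1204 - 136) - 6 = -1340 - 6 = -1346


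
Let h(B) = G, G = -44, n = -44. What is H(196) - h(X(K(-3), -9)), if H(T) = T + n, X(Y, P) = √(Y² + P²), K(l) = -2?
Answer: 196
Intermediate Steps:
X(Y, P) = √(P² + Y²)
h(B) = -44
H(T) = -44 + T (H(T) = T - 44 = -44 + T)
H(196) - h(X(K(-3), -9)) = (-44 + 196) - 1*(-44) = 152 + 44 = 196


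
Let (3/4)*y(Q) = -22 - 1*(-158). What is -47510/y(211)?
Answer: -71265/272 ≈ -262.00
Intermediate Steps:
y(Q) = 544/3 (y(Q) = 4*(-22 - 1*(-158))/3 = 4*(-22 + 158)/3 = (4/3)*136 = 544/3)
-47510/y(211) = -47510/544/3 = -47510*3/544 = -71265/272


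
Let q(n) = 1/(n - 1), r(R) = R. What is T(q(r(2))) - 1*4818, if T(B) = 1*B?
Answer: -4817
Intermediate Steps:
q(n) = 1/(-1 + n)
T(B) = B
T(q(r(2))) - 1*4818 = 1/(-1 + 2) - 1*4818 = 1/1 - 4818 = 1 - 4818 = -4817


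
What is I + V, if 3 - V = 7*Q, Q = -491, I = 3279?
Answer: 6719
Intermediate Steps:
V = 3440 (V = 3 - 7*(-491) = 3 - 1*(-3437) = 3 + 3437 = 3440)
I + V = 3279 + 3440 = 6719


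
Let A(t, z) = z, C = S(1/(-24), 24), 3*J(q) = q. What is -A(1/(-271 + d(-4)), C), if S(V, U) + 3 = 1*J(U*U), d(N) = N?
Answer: -189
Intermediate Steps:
J(q) = q/3
S(V, U) = -3 + U²/3 (S(V, U) = -3 + 1*((U*U)/3) = -3 + 1*(U²/3) = -3 + U²/3)
C = 189 (C = -3 + (⅓)*24² = -3 + (⅓)*576 = -3 + 192 = 189)
-A(1/(-271 + d(-4)), C) = -1*189 = -189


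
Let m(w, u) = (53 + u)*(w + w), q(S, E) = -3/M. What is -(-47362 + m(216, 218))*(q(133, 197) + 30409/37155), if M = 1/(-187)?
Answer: -291030382888/7431 ≈ -3.9164e+7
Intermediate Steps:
M = -1/187 ≈ -0.0053476
q(S, E) = 561 (q(S, E) = -3/(-1/187) = -3*(-187) = 561)
m(w, u) = 2*w*(53 + u) (m(w, u) = (53 + u)*(2*w) = 2*w*(53 + u))
-(-47362 + m(216, 218))*(q(133, 197) + 30409/37155) = -(-47362 + 2*216*(53 + 218))*(561 + 30409/37155) = -(-47362 + 2*216*271)*(561 + 30409*(1/37155)) = -(-47362 + 117072)*(561 + 30409/37155) = -69710*20874364/37155 = -1*291030382888/7431 = -291030382888/7431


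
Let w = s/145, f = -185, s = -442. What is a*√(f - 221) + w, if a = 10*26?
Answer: -442/145 + 260*I*√406 ≈ -3.0483 + 5238.9*I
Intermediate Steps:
w = -442/145 ≈ -3.0483
a = 260
a*√(f - 221) + w = 260*√(-185 - 221) - 442/145 = 260*√(-406) - 442/145 = 260*(I*√406) - 442/145 = 260*I*√406 - 442/145 = -442/145 + 260*I*√406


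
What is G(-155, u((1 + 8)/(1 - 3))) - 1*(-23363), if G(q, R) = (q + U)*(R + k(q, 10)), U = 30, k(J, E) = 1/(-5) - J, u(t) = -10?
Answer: 5263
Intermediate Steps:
k(J, E) = -⅕ - J
G(q, R) = (30 + q)*(-⅕ + R - q) (G(q, R) = (q + 30)*(R + (-⅕ - q)) = (30 + q)*(-⅕ + R - q))
G(-155, u((1 + 8)/(1 - 3))) - 1*(-23363) = (-6 - 1*(-155)² + 30*(-10) - 151/5*(-155) - 10*(-155)) - 1*(-23363) = (-6 - 1*24025 - 300 + 4681 + 1550) + 23363 = (-6 - 24025 - 300 + 4681 + 1550) + 23363 = -18100 + 23363 = 5263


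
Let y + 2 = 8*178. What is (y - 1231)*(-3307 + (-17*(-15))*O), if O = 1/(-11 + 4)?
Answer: -4470164/7 ≈ -6.3860e+5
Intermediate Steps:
O = -1/7 (O = 1/(-7) = -1/7 ≈ -0.14286)
y = 1422 (y = -2 + 8*178 = -2 + 1424 = 1422)
(y - 1231)*(-3307 + (-17*(-15))*O) = (1422 - 1231)*(-3307 - 17*(-15)*(-1/7)) = 191*(-3307 + 255*(-1/7)) = 191*(-3307 - 255/7) = 191*(-23404/7) = -4470164/7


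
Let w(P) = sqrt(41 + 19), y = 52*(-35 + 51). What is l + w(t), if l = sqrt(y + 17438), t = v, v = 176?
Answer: 2*sqrt(15) + 3*sqrt(2030) ≈ 142.91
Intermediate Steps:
y = 832 (y = 52*16 = 832)
t = 176
w(P) = 2*sqrt(15) (w(P) = sqrt(60) = 2*sqrt(15))
l = 3*sqrt(2030) (l = sqrt(832 + 17438) = sqrt(18270) = 3*sqrt(2030) ≈ 135.17)
l + w(t) = 3*sqrt(2030) + 2*sqrt(15) = 2*sqrt(15) + 3*sqrt(2030)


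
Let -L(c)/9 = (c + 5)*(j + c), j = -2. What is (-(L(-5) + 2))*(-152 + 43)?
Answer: 218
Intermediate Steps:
L(c) = -9*(-2 + c)*(5 + c) (L(c) = -9*(c + 5)*(-2 + c) = -9*(5 + c)*(-2 + c) = -9*(-2 + c)*(5 + c))
(-(L(-5) + 2))*(-152 + 43) = (-((90 - 27*(-5) - 9*(-5)²) + 2))*(-152 + 43) = -((90 + 135 - 9*25) + 2)*(-109) = -((90 + 135 - 225) + 2)*(-109) = -(0 + 2)*(-109) = -1*2*(-109) = -2*(-109) = 218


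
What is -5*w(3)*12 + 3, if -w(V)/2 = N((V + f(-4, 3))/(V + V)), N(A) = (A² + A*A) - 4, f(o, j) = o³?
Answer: 72989/3 ≈ 24330.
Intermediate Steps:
N(A) = -4 + 2*A² (N(A) = (A² + A²) - 4 = 2*A² - 4 = -4 + 2*A²)
w(V) = 8 - (-64 + V)²/V² (w(V) = -2*(-4 + 2*((V + (-4)³)/(V + V))²) = -2*(-4 + 2*((V - 64)/((2*V)))²) = -2*(-4 + 2*((-64 + V)*(1/(2*V)))²) = -2*(-4 + 2*((-64 + V)/(2*V))²) = -2*(-4 + 2*((-64 + V)²/(4*V²))) = -2*(-4 + (-64 + V)²/(2*V²)) = 8 - (-64 + V)²/V²)
-5*w(3)*12 + 3 = -5*(8 - 1*(-64 + 3)²/3²)*12 + 3 = -5*(8 - 1*⅑*(-61)²)*12 + 3 = -5*(8 - 1*⅑*3721)*12 + 3 = -5*(8 - 3721/9)*12 + 3 = -5*(-3649/9)*12 + 3 = (18245/9)*12 + 3 = 72980/3 + 3 = 72989/3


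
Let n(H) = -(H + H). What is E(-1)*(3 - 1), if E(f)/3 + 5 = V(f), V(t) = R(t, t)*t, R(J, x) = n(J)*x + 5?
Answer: -48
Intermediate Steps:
n(H) = -2*H
R(J, x) = 5 - 2*J*x (R(J, x) = (-2*J)*x + 5 = -2*J*x + 5 = 5 - 2*J*x)
V(t) = t*(5 - 2*t²) (V(t) = (5 - 2*t*t)*t = (5 - 2*t²)*t = t*(5 - 2*t²))
E(f) = -15 + 3*f*(5 - 2*f²) (E(f) = -15 + 3*(f*(5 - 2*f²)) = -15 + 3*f*(5 - 2*f²))
E(-1)*(3 - 1) = (-15 - 6*(-1)³ + 15*(-1))*(3 - 1) = (-15 - 6*(-1) - 15)*2 = (-15 + 6 - 15)*2 = -24*2 = -48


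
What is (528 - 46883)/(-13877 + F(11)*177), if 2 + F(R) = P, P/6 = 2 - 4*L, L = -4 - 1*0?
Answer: -9271/977 ≈ -9.4893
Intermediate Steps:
L = -4 (L = -4 + 0 = -4)
P = 108 (P = 6*(2 - 4*(-4)) = 6*(2 + 16) = 6*18 = 108)
F(R) = 106 (F(R) = -2 + 108 = 106)
(528 - 46883)/(-13877 + F(11)*177) = (528 - 46883)/(-13877 + 106*177) = -46355/(-13877 + 18762) = -46355/4885 = -46355*1/4885 = -9271/977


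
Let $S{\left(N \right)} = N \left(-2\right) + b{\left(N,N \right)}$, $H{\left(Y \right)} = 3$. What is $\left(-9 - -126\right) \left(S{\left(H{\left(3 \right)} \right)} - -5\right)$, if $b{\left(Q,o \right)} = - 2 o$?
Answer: $-819$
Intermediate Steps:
$S{\left(N \right)} = - 4 N$ ($S{\left(N \right)} = N \left(-2\right) - 2 N = - 2 N - 2 N = - 4 N$)
$\left(-9 - -126\right) \left(S{\left(H{\left(3 \right)} \right)} - -5\right) = \left(-9 - -126\right) \left(\left(-4\right) 3 - -5\right) = \left(-9 + 126\right) \left(-12 + 5\right) = 117 \left(-7\right) = -819$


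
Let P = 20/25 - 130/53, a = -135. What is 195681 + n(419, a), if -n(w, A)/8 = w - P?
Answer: 50963681/265 ≈ 1.9232e+5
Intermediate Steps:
P = -438/265 (P = 20*(1/25) - 130*1/53 = 4/5 - 130/53 = -438/265 ≈ -1.6528)
n(w, A) = -3504/265 - 8*w (n(w, A) = -8*(w - 1*(-438/265)) = -8*(w + 438/265) = -8*(438/265 + w) = -3504/265 - 8*w)
195681 + n(419, a) = 195681 + (-3504/265 - 8*419) = 195681 + (-3504/265 - 3352) = 195681 - 891784/265 = 50963681/265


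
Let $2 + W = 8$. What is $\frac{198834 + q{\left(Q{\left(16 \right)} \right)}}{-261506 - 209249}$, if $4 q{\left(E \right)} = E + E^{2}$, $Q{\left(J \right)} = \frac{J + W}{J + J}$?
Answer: $- \frac{203606313}{482053120} \approx -0.42237$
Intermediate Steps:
$W = 6$ ($W = -2 + 8 = 6$)
$Q{\left(J \right)} = \frac{6 + J}{2 J}$ ($Q{\left(J \right)} = \frac{J + 6}{J + J} = \frac{6 + J}{2 J}$)
$q{\left(E \right)} = \frac{E}{4} + \frac{E^{2}}{4}$ ($q{\left(E \right)} = \frac{E + E^{2}}{4} = \frac{E}{4} + \frac{E^{2}}{4}$)
$\frac{198834 + q{\left(Q{\left(16 \right)} \right)}}{-261506 - 209249} = \frac{198834 + \frac{\frac{6 + 16}{2 \cdot 16} \left(1 + \frac{6 + 16}{2 \cdot 16}\right)}{4}}{-261506 - 209249} = \frac{198834 + \frac{\frac{1}{2} \cdot \frac{1}{16} \cdot 22 \left(1 + \frac{1}{2} \cdot \frac{1}{16} \cdot 22\right)}{4}}{-470755} = \left(198834 + \frac{1}{4} \cdot \frac{11}{16} \left(1 + \frac{11}{16}\right)\right) \left(- \frac{1}{470755}\right) = \left(198834 + \frac{1}{4} \cdot \frac{11}{16} \cdot \frac{27}{16}\right) \left(- \frac{1}{470755}\right) = \left(198834 + \frac{297}{1024}\right) \left(- \frac{1}{470755}\right) = \frac{203606313}{1024} \left(- \frac{1}{470755}\right) = - \frac{203606313}{482053120}$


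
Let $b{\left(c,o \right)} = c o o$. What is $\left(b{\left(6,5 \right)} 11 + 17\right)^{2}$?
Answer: $2778889$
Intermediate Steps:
$b{\left(c,o \right)} = c o^{2}$
$\left(b{\left(6,5 \right)} 11 + 17\right)^{2} = \left(6 \cdot 5^{2} \cdot 11 + 17\right)^{2} = \left(6 \cdot 25 \cdot 11 + 17\right)^{2} = \left(150 \cdot 11 + 17\right)^{2} = \left(1650 + 17\right)^{2} = 1667^{2} = 2778889$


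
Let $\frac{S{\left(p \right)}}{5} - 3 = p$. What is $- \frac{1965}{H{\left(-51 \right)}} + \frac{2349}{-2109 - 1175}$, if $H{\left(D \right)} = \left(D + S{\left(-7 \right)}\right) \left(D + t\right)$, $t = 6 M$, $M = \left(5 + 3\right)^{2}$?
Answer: $- \frac{16361449}{25881204} \approx -0.63217$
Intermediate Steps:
$M = 64$ ($M = 8^{2} = 64$)
$S{\left(p \right)} = 15 + 5 p$
$t = 384$ ($t = 6 \cdot 64 = 384$)
$H{\left(D \right)} = \left(-20 + D\right) \left(384 + D\right)$ ($H{\left(D \right)} = \left(D + \left(15 + 5 \left(-7\right)\right)\right) \left(D + 384\right) = \left(D + \left(15 - 35\right)\right) \left(384 + D\right) = \left(D - 20\right) \left(384 + D\right) = \left(-20 + D\right) \left(384 + D\right)$)
$- \frac{1965}{H{\left(-51 \right)}} + \frac{2349}{-2109 - 1175} = - \frac{1965}{-7680 + \left(-51\right)^{2} + 364 \left(-51\right)} + \frac{2349}{-2109 - 1175} = - \frac{1965}{-7680 + 2601 - 18564} + \frac{2349}{-3284} = - \frac{1965}{-23643} + 2349 \left(- \frac{1}{3284}\right) = \left(-1965\right) \left(- \frac{1}{23643}\right) - \frac{2349}{3284} = \frac{655}{7881} - \frac{2349}{3284} = - \frac{16361449}{25881204}$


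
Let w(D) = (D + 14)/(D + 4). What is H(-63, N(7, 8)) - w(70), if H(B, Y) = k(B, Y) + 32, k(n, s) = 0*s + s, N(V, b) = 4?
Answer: 1290/37 ≈ 34.865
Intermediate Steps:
k(n, s) = s (k(n, s) = 0 + s = s)
H(B, Y) = 32 + Y (H(B, Y) = Y + 32 = 32 + Y)
w(D) = (14 + D)/(4 + D)
H(-63, N(7, 8)) - w(70) = (32 + 4) - (14 + 70)/(4 + 70) = 36 - 84/74 = 36 - 1*42/37 = 36 - 42/37 = 1290/37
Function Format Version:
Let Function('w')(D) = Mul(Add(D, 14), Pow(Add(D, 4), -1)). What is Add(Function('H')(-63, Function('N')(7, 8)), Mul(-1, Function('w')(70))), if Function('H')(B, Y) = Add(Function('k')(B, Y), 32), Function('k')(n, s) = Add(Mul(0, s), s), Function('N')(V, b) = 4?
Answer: Rational(1290, 37) ≈ 34.865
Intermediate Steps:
Function('k')(n, s) = s (Function('k')(n, s) = Add(0, s) = s)
Function('H')(B, Y) = Add(32, Y) (Function('H')(B, Y) = Add(Y, 32) = Add(32, Y))
Function('w')(D) = Mul(Pow(Add(4, D), -1), Add(14, D)) (Function('w')(D) = Mul(Add(14, D), Pow(Add(4, D), -1)) = Mul(Pow(Add(4, D), -1), Add(14, D)))
Add(Function('H')(-63, Function('N')(7, 8)), Mul(-1, Function('w')(70))) = Add(Add(32, 4), Mul(-1, Mul(Pow(Add(4, 70), -1), Add(14, 70)))) = Add(36, Mul(-1, Mul(Pow(74, -1), 84))) = Add(36, Mul(-1, Mul(Rational(1, 74), 84))) = Add(36, Mul(-1, Rational(42, 37))) = Add(36, Rational(-42, 37)) = Rational(1290, 37)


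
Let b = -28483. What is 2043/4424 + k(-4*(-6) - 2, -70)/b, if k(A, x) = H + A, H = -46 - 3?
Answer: 8330031/18001256 ≈ 0.46275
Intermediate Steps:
H = -49
k(A, x) = -49 + A
2043/4424 + k(-4*(-6) - 2, -70)/b = 2043/4424 + (-49 + (-4*(-6) - 2))/(-28483) = 2043*(1/4424) + (-49 + (24 - 2))*(-1/28483) = 2043/4424 + (-49 + 22)*(-1/28483) = 2043/4424 - 27*(-1/28483) = 2043/4424 + 27/28483 = 8330031/18001256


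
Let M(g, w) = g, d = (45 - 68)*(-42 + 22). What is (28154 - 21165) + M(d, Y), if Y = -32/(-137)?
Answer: 7449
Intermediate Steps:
d = 460 (d = -23*(-20) = 460)
Y = 32/137 (Y = -32*(-1/137) = 32/137 ≈ 0.23358)
(28154 - 21165) + M(d, Y) = (28154 - 21165) + 460 = 6989 + 460 = 7449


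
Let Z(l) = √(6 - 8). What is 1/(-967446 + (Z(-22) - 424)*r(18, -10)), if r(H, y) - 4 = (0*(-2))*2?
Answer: -484571/469618108098 - I*√2/234809054049 ≈ -1.0318e-6 - 6.0228e-12*I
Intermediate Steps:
Z(l) = I*√2 (Z(l) = √(-2) = I*√2)
r(H, y) = 4 (r(H, y) = 4 + (0*(-2))*2 = 4 + 0*2 = 4 + 0 = 4)
1/(-967446 + (Z(-22) - 424)*r(18, -10)) = 1/(-967446 + (I*√2 - 424)*4) = 1/(-967446 + (-424 + I*√2)*4) = 1/(-967446 + (-1696 + 4*I*√2)) = 1/(-969142 + 4*I*√2)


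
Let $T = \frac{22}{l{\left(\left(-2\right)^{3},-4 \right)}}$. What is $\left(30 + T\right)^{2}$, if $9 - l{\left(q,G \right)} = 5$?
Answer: $\frac{5041}{4} \approx 1260.3$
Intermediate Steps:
$l{\left(q,G \right)} = 4$ ($l{\left(q,G \right)} = 9 - 5 = 4$)
$T = \frac{11}{2}$ ($T = \frac{22}{4} = 22 \cdot \frac{1}{4} = \frac{11}{2} \approx 5.5$)
$\left(30 + T\right)^{2} = \left(30 + \frac{11}{2}\right)^{2} = \left(\frac{71}{2}\right)^{2} = \frac{5041}{4}$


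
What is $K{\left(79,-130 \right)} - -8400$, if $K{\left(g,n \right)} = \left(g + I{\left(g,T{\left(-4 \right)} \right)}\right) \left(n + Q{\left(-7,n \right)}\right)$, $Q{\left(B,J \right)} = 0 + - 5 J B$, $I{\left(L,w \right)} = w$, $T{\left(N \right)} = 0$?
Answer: $-361320$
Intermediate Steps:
$Q{\left(B,J \right)} = - 5 B J$ ($Q{\left(B,J \right)} = 0 - 5 B J = - 5 B J$)
$K{\left(g,n \right)} = 36 g n$ ($K{\left(g,n \right)} = \left(g + 0\right) \left(n - - 35 n\right) = g \left(n + 35 n\right) = g 36 n = 36 g n$)
$K{\left(79,-130 \right)} - -8400 = 36 \cdot 79 \left(-130\right) - -8400 = -369720 + 8400 = -361320$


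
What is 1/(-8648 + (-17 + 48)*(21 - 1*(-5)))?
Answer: -1/7842 ≈ -0.00012752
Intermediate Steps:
1/(-8648 + (-17 + 48)*(21 - 1*(-5))) = 1/(-8648 + 31*(21 + 5)) = 1/(-8648 + 31*26) = 1/(-8648 + 806) = 1/(-7842) = -1/7842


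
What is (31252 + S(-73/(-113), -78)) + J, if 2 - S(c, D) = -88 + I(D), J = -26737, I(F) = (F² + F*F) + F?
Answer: -7485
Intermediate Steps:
I(F) = F + 2*F² (I(F) = (F² + F²) + F = 2*F² + F = F + 2*F²)
S(c, D) = 90 - D*(1 + 2*D) (S(c, D) = 2 - (-88 + D*(1 + 2*D)) = 2 + (88 - D*(1 + 2*D)) = 90 - D*(1 + 2*D))
(31252 + S(-73/(-113), -78)) + J = (31252 + (90 - 1*(-78)*(1 + 2*(-78)))) - 26737 = (31252 + (90 - 1*(-78)*(1 - 156))) - 26737 = (31252 + (90 - 1*(-78)*(-155))) - 26737 = (31252 + (90 - 12090)) - 26737 = (31252 - 12000) - 26737 = 19252 - 26737 = -7485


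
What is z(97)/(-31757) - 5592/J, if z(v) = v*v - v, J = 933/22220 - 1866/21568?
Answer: 3546078174090272/28236704793 ≈ 1.2558e+5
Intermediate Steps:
J = -2667447/59905120 (J = 933*(1/22220) - 1866*1/21568 = 933/22220 - 933/10784 = -2667447/59905120 ≈ -0.044528)
z(v) = v² - v
z(97)/(-31757) - 5592/J = (97*(-1 + 97))/(-31757) - 5592/(-2667447/59905120) = (97*96)*(-1/31757) - 5592*(-59905120/2667447) = 9312*(-1/31757) + 111663143680/889149 = -9312/31757 + 111663143680/889149 = 3546078174090272/28236704793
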